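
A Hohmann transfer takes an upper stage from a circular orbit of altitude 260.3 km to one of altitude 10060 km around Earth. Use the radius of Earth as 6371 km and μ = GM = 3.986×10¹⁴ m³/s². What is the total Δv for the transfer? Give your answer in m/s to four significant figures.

r₁ = 6371 + 260.3 = 6631.3 km = 6.6313×10⁶ m.
r₂ = 6371 + 10060 = 16431 km = 1.6431×10⁷ m.
Transfer ellipse a_t = (r₁ + r₂)/2 = 1.153×10⁷ m.
At r₁: circular v_c1 = √(μ/r₁) = 7753 m/s; transfer-perigee v_p = √[μ(2/r₁ − 1/a_t)] = 9255 m/s.
Δv₁ = v_p − v_c1 = 1502 m/s.
At r₂: circular v_c2 = √(μ/r₂) = 4925 m/s; transfer-apogee v_a = √[μ(2/r₂ − 1/a_t)] = 3735 m/s.
Δv₂ = v_c2 − v_a = 1190 m/s.
Total Δv = Δv₁ + Δv₂ = 2692 m/s.

Δv_total ≈ 2692 m/s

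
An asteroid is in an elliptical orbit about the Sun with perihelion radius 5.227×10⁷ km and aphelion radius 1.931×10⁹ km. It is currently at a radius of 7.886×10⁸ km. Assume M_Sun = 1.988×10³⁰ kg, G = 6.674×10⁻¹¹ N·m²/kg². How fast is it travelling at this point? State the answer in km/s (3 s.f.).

μ = GM = 6.674×10⁻¹¹ × 1.988×10³⁰ = 1.327×10²⁰ m³/s².
Semi-major axis a = (r_p + r_a)/2 = 9.9164×10⁸ km = 9.916×10¹¹ m.
Vis-viva: v² = μ(2/r − 1/a) = 1.327×10²⁰ × (2.536×10⁻¹² − 1.008×10⁻¹²) = 2.027×10⁸ m²/s².
v = 14240 m/s = 14.24 km/s.

v ≈ 14.2 km/s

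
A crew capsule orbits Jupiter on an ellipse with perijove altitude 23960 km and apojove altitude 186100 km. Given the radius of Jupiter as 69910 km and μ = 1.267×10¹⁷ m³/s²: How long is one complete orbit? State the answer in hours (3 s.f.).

T ≈ 11.3 hours

r_p = 69910 + 23960 = 93870 km = 9.3870×10⁷ m.
r_a = 69910 + 186100 = 256010 km = 2.5601×10⁸ m.
Semi-major axis a = (r_p + r_a)/2 = (93870 + 2.5601×10⁵)/2 = 1.7494×10⁵ km = 1.749×10⁸ m.
By Kepler's third law T = 2π√(a³/μ) = 2π × 6.500×10³ = 4.084×10⁴ s.
= 11.35 hours.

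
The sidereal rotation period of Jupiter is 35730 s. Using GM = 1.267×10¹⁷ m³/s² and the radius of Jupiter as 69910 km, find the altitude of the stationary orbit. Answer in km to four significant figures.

A synchronous orbit has period T, so by Kepler's third law a = (μT²/4π²)^(1/3).
μT²/4π² = 1.267×10¹⁷ × (3.573×10⁴)² / 39.48 = 4.097×10²⁴ m³.
a = 1.600×10⁸ m = 1.6002×10⁵ km.
Altitude h = a − R = 1.6002×10⁵ − 69910 = 90105 km.

h_sync ≈ 90110 km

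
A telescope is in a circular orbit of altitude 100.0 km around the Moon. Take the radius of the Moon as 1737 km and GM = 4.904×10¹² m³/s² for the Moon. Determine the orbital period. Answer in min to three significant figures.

r = 1737 + 100.0 = 1837.0 km = 1.8370×10⁶ m.
Kepler's third law: T = 2π√(r³/μ) = 2π√((1.837×10⁶)³ / 4.904×10¹²).
r³/μ = 1.264×10⁶ s², so T = 2π × 1.124×10³ = 7.064×10³ s.
Converting: 7.064×10³ s ÷ 60.00 = 117.7 min.

T ≈ 118 min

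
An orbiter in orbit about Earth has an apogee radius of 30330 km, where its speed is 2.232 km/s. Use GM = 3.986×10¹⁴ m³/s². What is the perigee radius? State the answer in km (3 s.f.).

perigee radius ≈ 7090 km

r_a = 3.033×10⁷ m.
Specific energy ε = v²/2 − μ/r = -1.065×10⁷ J/kg, so a = −μ/(2ε) = 1.871×10⁷ m.
The apsides satisfy r_p + r_a = 2a, so the perigee radius is 2a − r_a = 7.093×10⁶ m = 7093.0 km.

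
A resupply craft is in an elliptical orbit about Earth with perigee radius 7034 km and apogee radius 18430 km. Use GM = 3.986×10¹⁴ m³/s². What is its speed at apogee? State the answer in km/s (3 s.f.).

Semi-major axis a = (r_p + r_a)/2 = 12732 km = 1.273×10⁷ m.
Vis-viva: v² = μ(2/r − 1/a) = 3.986×10¹⁴ × (1.085×10⁻⁷ − 7.854×10⁻⁸) = 1.195×10⁷ m²/s².
v = 3457 m/s = 3.457 km/s.

v ≈ 3.46 km/s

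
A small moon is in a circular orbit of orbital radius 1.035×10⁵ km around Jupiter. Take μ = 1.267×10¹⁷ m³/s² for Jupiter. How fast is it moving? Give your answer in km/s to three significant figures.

r = 1.035×10⁵ km = 1.035×10⁸ m.
For a circular orbit v = √(μ/r) = √(1.267×10¹⁷ / 1.035×10⁸) = √(1.224×10⁹) = 34990 m/s.
That is 34.99 km/s.

v ≈ 35.0 km/s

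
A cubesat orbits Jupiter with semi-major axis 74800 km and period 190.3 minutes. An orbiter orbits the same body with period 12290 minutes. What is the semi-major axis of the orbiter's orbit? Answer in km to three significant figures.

Kepler's third law: a³ ∝ T², so a₂ = a₁ (T₂/T₁)^(2/3).
T₂/T₁ = 64.58, (T₂/T₁)^(2/3) = 16.10.
a₂ = 74800 × 16.10 = 1.204×10⁶ km.

a₂ ≈ 1.20×10⁶ km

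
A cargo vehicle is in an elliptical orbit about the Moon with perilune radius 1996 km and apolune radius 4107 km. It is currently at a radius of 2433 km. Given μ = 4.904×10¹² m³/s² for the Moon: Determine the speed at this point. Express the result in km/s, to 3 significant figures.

v ≈ 1.56 km/s

Semi-major axis a = (r_p + r_a)/2 = 3051.5 km = 3.052×10⁶ m.
Vis-viva: v² = μ(2/r − 1/a) = 4.904×10¹² × (8.220×10⁻⁷ − 3.277×10⁻⁷) = 2.424×10⁶ m²/s².
v = 1557 m/s = 1.557 km/s.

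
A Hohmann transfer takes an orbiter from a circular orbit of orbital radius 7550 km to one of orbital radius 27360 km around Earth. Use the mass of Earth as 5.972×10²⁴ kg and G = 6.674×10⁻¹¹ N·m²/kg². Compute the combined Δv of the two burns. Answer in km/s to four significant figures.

μ = GM = 6.674×10⁻¹¹ × 5.972×10²⁴ = 3.986×10¹⁴ m³/s².
r₁ = 7550 km = 7.550×10⁶ m.
r₂ = 27360 km = 2.736×10⁷ m.
Transfer ellipse a_t = (r₁ + r₂)/2 = 1.746×10⁷ m.
At r₁: circular v_c1 = √(μ/r₁) = 7266 m/s; transfer-perigee v_p = √[μ(2/r₁ − 1/a_t)] = 9097 m/s.
Δv₁ = v_p − v_c1 = 1831 m/s.
At r₂: circular v_c2 = √(μ/r₂) = 3817 m/s; transfer-apogee v_a = √[μ(2/r₂ − 1/a_t)] = 2510 m/s.
Δv₂ = v_c2 − v_a = 1307 m/s.
Total Δv = Δv₁ + Δv₂ = 3137 m/s = 3.137 km/s.

Δv_total ≈ 3.137 km/s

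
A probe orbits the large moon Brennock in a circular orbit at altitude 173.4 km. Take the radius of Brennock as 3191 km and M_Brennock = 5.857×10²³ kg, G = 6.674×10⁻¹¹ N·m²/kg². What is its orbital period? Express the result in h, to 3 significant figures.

μ = GM = 6.674×10⁻¹¹ × 5.857×10²³ = 3.909×10¹³ m³/s².
r = 3191 + 173.4 = 3364.4 km = 3.3644×10⁶ m.
Kepler's third law: T = 2π√(r³/μ) = 2π√((3.364×10⁶)³ / 3.909×10¹³).
r³/μ = 9.742×10⁵ s², so T = 2π × 9.870×10² = 6.202×10³ s.
Converting: 6.202×10³ s ÷ 3600 = 1.723 h.

T ≈ 1.72 h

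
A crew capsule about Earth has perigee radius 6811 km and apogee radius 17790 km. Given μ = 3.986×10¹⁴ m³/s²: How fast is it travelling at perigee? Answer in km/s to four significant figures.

v ≈ 9.200 km/s

Semi-major axis a = (r_p + r_a)/2 = 12300 km = 1.230×10⁷ m.
Vis-viva: v² = μ(2/r − 1/a) = 3.986×10¹⁴ × (2.936×10⁻⁷ − 8.130×10⁻⁸) = 8.464×10⁷ m²/s².
v = 9200 m/s = 9.200 km/s.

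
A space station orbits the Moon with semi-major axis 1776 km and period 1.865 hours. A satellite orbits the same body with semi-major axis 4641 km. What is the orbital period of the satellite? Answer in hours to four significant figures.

Kepler's third law: T² ∝ a³, so T₂ = T₁ (a₂/a₁)^(3/2).
a₂/a₁ = 2.613, (a₂/a₁)^(3/2) = 4.224.
T₂ = 1.865 × 4.224 = 7.878 hours.

T₂ ≈ 7.878 hours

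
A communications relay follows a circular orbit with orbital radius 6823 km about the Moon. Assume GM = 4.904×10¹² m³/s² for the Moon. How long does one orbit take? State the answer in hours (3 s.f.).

T ≈ 14.0 hours

r = 6823 km = 6.823×10⁶ m.
Kepler's third law: T = 2π√(r³/μ) = 2π√((6.823×10⁶)³ / 4.904×10¹²).
r³/μ = 6.477×10⁷ s², so T = 2π × 8.048×10³ = 5.057×10⁴ s.
Converting: 5.057×10⁴ s ÷ 3600 = 14.05 hours.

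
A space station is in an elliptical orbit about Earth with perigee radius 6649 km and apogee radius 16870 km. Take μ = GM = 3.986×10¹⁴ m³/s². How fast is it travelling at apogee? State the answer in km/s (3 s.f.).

v ≈ 3.66 km/s

Semi-major axis a = (r_p + r_a)/2 = 11760 km = 1.176×10⁷ m.
Vis-viva: v² = μ(2/r − 1/a) = 3.986×10¹⁴ × (1.186×10⁻⁷ − 8.504×10⁻⁸) = 1.336×10⁷ m²/s².
v = 3655 m/s = 3.655 km/s.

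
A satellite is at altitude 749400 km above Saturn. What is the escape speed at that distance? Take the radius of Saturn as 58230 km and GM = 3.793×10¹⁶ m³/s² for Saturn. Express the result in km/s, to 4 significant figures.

v_esc ≈ 9.692 km/s

r = 58230 + 749400 = 807630 km = 8.0763×10⁸ m.
Escape speed v_esc = √(2μ/r) = √(2 × 3.793×10¹⁶ / 8.076×10⁸) = √(9.393×10⁷) = 9692 m/s.
= 9.692 km/s.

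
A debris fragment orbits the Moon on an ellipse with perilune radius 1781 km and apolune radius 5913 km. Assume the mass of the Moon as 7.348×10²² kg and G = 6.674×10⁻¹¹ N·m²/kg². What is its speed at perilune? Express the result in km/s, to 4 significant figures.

μ = GM = 6.674×10⁻¹¹ × 7.348×10²² = 4.904×10¹² m³/s².
Semi-major axis a = (r_p + r_a)/2 = 3847.0 km = 3.847×10⁶ m.
Vis-viva: v² = μ(2/r − 1/a) = 4.904×10¹² × (1.123×10⁻⁶ − 2.599×10⁻⁷) = 4.232×10⁶ m²/s².
v = 2057 m/s = 2.057 km/s.

v ≈ 2.057 km/s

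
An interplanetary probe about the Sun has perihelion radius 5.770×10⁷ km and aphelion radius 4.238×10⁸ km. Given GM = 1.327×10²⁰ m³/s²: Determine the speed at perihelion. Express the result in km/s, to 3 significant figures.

v ≈ 63.6 km/s

Semi-major axis a = (r_p + r_a)/2 = 2.4075×10⁸ km = 2.408×10¹¹ m.
Vis-viva: v² = μ(2/r − 1/a) = 1.327×10²⁰ × (3.466×10⁻¹¹ − 4.154×10⁻¹²) = 4.048×10⁹ m²/s².
v = 63630 m/s = 63.63 km/s.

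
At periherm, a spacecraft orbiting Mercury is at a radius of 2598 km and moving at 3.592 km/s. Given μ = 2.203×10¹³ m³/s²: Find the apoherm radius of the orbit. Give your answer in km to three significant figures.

apoherm radius ≈ 8260 km

r_p = 2.598×10⁶ m.
Specific energy ε = v²/2 − μ/r = -2.028×10⁶ J/kg, so a = −μ/(2ε) = 5.430×10⁶ m.
The apsides satisfy r_p + r_a = 2a, so the apoherm radius is 2a − r_p = 8.263×10⁶ m = 8262.9 km.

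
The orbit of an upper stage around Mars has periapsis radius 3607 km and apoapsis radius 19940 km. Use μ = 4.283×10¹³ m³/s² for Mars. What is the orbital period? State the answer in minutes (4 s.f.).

T ≈ 646.4 minutes

Semi-major axis a = (r_p + r_a)/2 = (3607.0 + 19940)/2 = 11774 km = 1.177×10⁷ m.
By Kepler's third law T = 2π√(a³/μ) = 2π × 6.173×10³ = 3.879×10⁴ s.
= 646.4 minutes.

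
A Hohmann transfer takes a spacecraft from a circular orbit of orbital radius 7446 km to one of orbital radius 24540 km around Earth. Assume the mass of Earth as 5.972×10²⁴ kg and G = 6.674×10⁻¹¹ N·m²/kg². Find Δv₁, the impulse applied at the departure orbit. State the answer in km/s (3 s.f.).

μ = GM = 6.674×10⁻¹¹ × 5.972×10²⁴ = 3.986×10¹⁴ m³/s².
r₁ = 7446 km = 7.446×10⁶ m.
r₂ = 24540 km = 2.454×10⁷ m.
Transfer ellipse a_t = (r₁ + r₂)/2 = 1.599×10⁷ m.
At r₁: circular v_c1 = √(μ/r₁) = 7316 m/s; transfer-perigee v_p = √[μ(2/r₁ − 1/a_t)] = 9063 m/s.
Δv₁ = v_p − v_c1 = 1747 m/s.
= 1.747 km/s.

Δv ≈ 1.75 km/s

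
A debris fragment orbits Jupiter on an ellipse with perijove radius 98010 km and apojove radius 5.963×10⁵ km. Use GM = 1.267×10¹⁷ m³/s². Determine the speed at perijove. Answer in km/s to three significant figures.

Semi-major axis a = (r_p + r_a)/2 = 3.4716×10⁵ km = 3.472×10⁸ m.
Vis-viva: v² = μ(2/r − 1/a) = 1.267×10¹⁷ × (2.041×10⁻⁸ − 2.881×10⁻⁹) = 2.220×10⁹ m²/s².
v = 47120 m/s = 47.12 km/s.

v ≈ 47.1 km/s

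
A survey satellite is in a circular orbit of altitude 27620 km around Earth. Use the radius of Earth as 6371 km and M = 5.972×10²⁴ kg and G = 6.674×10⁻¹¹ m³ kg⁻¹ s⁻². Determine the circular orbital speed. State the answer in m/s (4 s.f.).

v ≈ 3424 m/s

μ = GM = 6.674×10⁻¹¹ × 5.972×10²⁴ = 3.986×10¹⁴ m³/s².
r = 6371 + 27620 = 33991 km = 3.3991×10⁷ m.
For a circular orbit v = √(μ/r) = √(3.986×10¹⁴ / 3.399×10⁷) = √(1.173×10⁷) = 3424 m/s.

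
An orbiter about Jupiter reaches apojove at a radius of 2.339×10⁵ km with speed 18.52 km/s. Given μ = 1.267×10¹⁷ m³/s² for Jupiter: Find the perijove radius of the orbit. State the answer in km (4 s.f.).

r_a = 2.339×10⁸ m.
Specific energy ε = v²/2 − μ/r = -3.702×10⁸ J/kg, so a = −μ/(2ε) = 1.711×10⁸ m.
The apsides satisfy r_p + r_a = 2a, so the perijove radius is 2a − r_a = 1.084×10⁸ m = 1.0836×10⁵ km.

perijove radius ≈ 1.084×10⁵ km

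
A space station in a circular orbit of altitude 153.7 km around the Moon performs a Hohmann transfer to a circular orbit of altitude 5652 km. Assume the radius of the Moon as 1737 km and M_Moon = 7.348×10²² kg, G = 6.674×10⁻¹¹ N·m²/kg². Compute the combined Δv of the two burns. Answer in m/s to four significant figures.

Δv_total ≈ 716.5 m/s

μ = GM = 6.674×10⁻¹¹ × 7.348×10²² = 4.904×10¹² m³/s².
r₁ = 1737 + 153.7 = 1890.7 km = 1.8907×10⁶ m.
r₂ = 1737 + 5652 = 7389.0 km = 7.3890×10⁶ m.
Transfer ellipse a_t = (r₁ + r₂)/2 = 4.640×10⁶ m.
At r₁: circular v_c1 = √(μ/r₁) = 1611 m/s; transfer-perilune v_p = √[μ(2/r₁ − 1/a_t)] = 2032 m/s.
Δv₁ = v_p − v_c1 = 421.9 m/s.
At r₂: circular v_c2 = √(μ/r₂) = 814.7 m/s; transfer-apolune v_a = √[μ(2/r₂ − 1/a_t)] = 520.0 m/s.
Δv₂ = v_c2 − v_a = 294.6 m/s.
Total Δv = Δv₁ + Δv₂ = 716.5 m/s.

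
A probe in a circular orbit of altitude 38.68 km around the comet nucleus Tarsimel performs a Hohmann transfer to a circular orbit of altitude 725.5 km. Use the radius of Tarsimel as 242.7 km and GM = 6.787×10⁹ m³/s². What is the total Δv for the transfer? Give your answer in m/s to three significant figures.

Δv_total ≈ 65.6 m/s

r₁ = 242.7 + 38.68 = 281.38 km = 2.8138×10⁵ m.
r₂ = 242.7 + 725.5 = 968.20 km = 9.6820×10⁵ m.
Transfer ellipse a_t = (r₁ + r₂)/2 = 6.248×10⁵ m.
At r₁: circular v_c1 = √(μ/r₁) = 155.3 m/s; transfer-periapsis v_p = √[μ(2/r₁ − 1/a_t)] = 193.3 m/s.
Δv₁ = v_p − v_c1 = 38.03 m/s.
At r₂: circular v_c2 = √(μ/r₂) = 83.73 m/s; transfer-apoapsis v_a = √[μ(2/r₂ − 1/a_t)] = 56.19 m/s.
Δv₂ = v_c2 − v_a = 27.54 m/s.
Total Δv = Δv₁ + Δv₂ = 65.56 m/s.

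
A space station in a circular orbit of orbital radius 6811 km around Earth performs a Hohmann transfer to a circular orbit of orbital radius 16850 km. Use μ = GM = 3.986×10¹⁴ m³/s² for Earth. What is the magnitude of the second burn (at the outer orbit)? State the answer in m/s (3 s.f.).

r₁ = 6811 km = 6.811×10⁶ m.
r₂ = 16850 km = 1.685×10⁷ m.
Transfer ellipse a_t = (r₁ + r₂)/2 = 1.183×10⁷ m.
At r₁: circular v_c1 = √(μ/r₁) = 7650 m/s; transfer-perigee v_p = √[μ(2/r₁ − 1/a_t)] = 9130 m/s.
At r₂: circular v_c2 = √(μ/r₂) = 4864 m/s; transfer-apogee v_a = √[μ(2/r₂ − 1/a_t)] = 3690 m/s.
Δv₂ = v_c2 − v_a = 1173 m/s.

Δv ≈ 1170 m/s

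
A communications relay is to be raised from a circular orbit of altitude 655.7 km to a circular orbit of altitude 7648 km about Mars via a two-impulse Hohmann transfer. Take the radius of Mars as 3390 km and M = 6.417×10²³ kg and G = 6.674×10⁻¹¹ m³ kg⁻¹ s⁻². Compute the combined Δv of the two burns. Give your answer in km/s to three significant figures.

Δv_total ≈ 1.21 km/s

μ = GM = 6.674×10⁻¹¹ × 6.417×10²³ = 4.283×10¹³ m³/s².
r₁ = 3390 + 655.7 = 4045.7 km = 4.0457×10⁶ m.
r₂ = 3390 + 7648 = 11038 km = 1.1038×10⁷ m.
Transfer ellipse a_t = (r₁ + r₂)/2 = 7.542×10⁶ m.
At r₁: circular v_c1 = √(μ/r₁) = 3254 m/s; transfer-periapsis v_p = √[μ(2/r₁ − 1/a_t)] = 3936 m/s.
Δv₁ = v_p − v_c1 = 682.5 m/s.
At r₂: circular v_c2 = √(μ/r₂) = 1970 m/s; transfer-apoapsis v_a = √[μ(2/r₂ − 1/a_t)] = 1443 m/s.
Δv₂ = v_c2 − v_a = 527.1 m/s.
Total Δv = Δv₁ + Δv₂ = 1210 m/s = 1.210 km/s.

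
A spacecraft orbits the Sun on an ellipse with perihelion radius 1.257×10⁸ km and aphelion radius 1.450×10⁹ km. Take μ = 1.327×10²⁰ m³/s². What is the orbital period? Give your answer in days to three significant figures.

T ≈ 4410 days

Semi-major axis a = (r_p + r_a)/2 = (1.2570×10⁸ + 1.4500×10⁹)/2 = 7.8785×10⁸ km = 7.878×10¹¹ m.
By Kepler's third law T = 2π√(a³/μ) = 2π × 6.071×10⁷ = 3.814×10⁸ s.
= 4415 days.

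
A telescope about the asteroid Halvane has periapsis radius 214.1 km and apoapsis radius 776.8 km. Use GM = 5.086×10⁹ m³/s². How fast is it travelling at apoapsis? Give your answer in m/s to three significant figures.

Semi-major axis a = (r_p + r_a)/2 = 495.45 km = 4.954×10⁵ m.
Vis-viva: v² = μ(2/r − 1/a) = 5.086×10⁹ × (2.575×10⁻⁶ − 2.018×10⁻⁶) = 2.829×10³ m²/s².
v = 53.19 m/s.

v ≈ 53.2 m/s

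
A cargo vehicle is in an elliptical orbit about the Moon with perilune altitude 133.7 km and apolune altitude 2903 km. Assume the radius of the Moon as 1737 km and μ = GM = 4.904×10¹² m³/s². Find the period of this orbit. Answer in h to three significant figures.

r_p = 1737 + 133.7 = 1870.7 km = 1.8707×10⁶ m.
r_a = 1737 + 2903 = 4640.0 km = 4.6400×10⁶ m.
Semi-major axis a = (r_p + r_a)/2 = (1870.7 + 4640.0)/2 = 3255.3 km = 3.255×10⁶ m.
By Kepler's third law T = 2π√(a³/μ) = 2π × 2.652×10³ = 1.666×10⁴ s.
= 4.629 h.

T ≈ 4.63 h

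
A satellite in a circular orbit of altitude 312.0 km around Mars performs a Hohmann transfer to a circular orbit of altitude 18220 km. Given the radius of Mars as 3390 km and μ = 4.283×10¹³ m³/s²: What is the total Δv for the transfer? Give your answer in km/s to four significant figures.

r₁ = 3390 + 312.0 = 3702.0 km = 3.7020×10⁶ m.
r₂ = 3390 + 18220 = 21610 km = 2.1610×10⁷ m.
Transfer ellipse a_t = (r₁ + r₂)/2 = 1.266×10⁷ m.
At r₁: circular v_c1 = √(μ/r₁) = 3401 m/s; transfer-periapsis v_p = √[μ(2/r₁ − 1/a_t)] = 4445 m/s.
Δv₁ = v_p − v_c1 = 1043 m/s.
At r₂: circular v_c2 = √(μ/r₂) = 1408 m/s; transfer-apoapsis v_a = √[μ(2/r₂ − 1/a_t)] = 761.4 m/s.
Δv₂ = v_c2 − v_a = 646.4 m/s.
Total Δv = Δv₁ + Δv₂ = 1690 m/s = 1.690 km/s.

Δv_total ≈ 1.690 km/s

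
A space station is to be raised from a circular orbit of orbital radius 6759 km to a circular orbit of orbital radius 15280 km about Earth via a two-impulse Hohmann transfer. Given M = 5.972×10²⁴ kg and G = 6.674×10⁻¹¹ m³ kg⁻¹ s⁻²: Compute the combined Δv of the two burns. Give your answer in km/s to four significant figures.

μ = GM = 6.674×10⁻¹¹ × 5.972×10²⁴ = 3.986×10¹⁴ m³/s².
r₁ = 6759 km = 6.759×10⁶ m.
r₂ = 15280 km = 1.528×10⁷ m.
Transfer ellipse a_t = (r₁ + r₂)/2 = 1.102×10⁷ m.
At r₁: circular v_c1 = √(μ/r₁) = 7679 m/s; transfer-perigee v_p = √[μ(2/r₁ − 1/a_t)] = 9043 m/s.
Δv₁ = v_p − v_c1 = 1363 m/s.
At r₂: circular v_c2 = √(μ/r₂) = 5107 m/s; transfer-apogee v_a = √[μ(2/r₂ − 1/a_t)] = 4000 m/s.
Δv₂ = v_c2 − v_a = 1107 m/s.
Total Δv = Δv₁ + Δv₂ = 2471 m/s = 2.471 km/s.

Δv_total ≈ 2.471 km/s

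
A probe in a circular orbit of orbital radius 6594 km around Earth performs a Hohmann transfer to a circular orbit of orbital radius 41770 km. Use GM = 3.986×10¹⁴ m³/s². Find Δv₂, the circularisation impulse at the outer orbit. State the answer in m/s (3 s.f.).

r₁ = 6594 km = 6.594×10⁶ m.
r₂ = 41770 km = 4.177×10⁷ m.
Transfer ellipse a_t = (r₁ + r₂)/2 = 2.418×10⁷ m.
At r₁: circular v_c1 = √(μ/r₁) = 7775 m/s; transfer-perigee v_p = √[μ(2/r₁ − 1/a_t)] = 10220 m/s.
At r₂: circular v_c2 = √(μ/r₂) = 3089 m/s; transfer-apogee v_a = √[μ(2/r₂ − 1/a_t)] = 1613 m/s.
Δv₂ = v_c2 − v_a = 1476 m/s.

Δv ≈ 1480 m/s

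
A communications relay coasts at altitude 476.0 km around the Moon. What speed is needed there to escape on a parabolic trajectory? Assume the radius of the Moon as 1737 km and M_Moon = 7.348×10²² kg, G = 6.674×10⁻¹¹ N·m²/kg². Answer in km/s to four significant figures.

μ = GM = 6.674×10⁻¹¹ × 7.348×10²² = 4.904×10¹² m³/s².
r = 1737 + 476.0 = 2213.0 km = 2.2130×10⁶ m.
Escape speed v_esc = √(2μ/r) = √(2 × 4.904×10¹² / 2.213×10⁶) = √(4.432×10⁶) = 2105 m/s.
= 2.105 km/s.

v_esc ≈ 2.105 km/s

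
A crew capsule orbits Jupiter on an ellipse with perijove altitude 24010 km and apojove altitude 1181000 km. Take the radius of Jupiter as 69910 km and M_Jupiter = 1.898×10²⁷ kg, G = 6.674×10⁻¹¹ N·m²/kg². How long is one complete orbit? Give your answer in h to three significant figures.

μ = GM = 6.674×10⁻¹¹ × 1.898×10²⁷ = 1.267×10¹⁷ m³/s².
r_p = 69910 + 24010 = 93920 km = 9.3920×10⁷ m.
r_a = 69910 + 1181000 = 1250900 km = 1.2509×10⁹ m.
Semi-major axis a = (r_p + r_a)/2 = (93920 + 1.2509×10⁶)/2 = 6.7242×10⁵ km = 6.724×10⁸ m.
By Kepler's third law T = 2π√(a³/μ) = 2π × 4.899×10⁴ = 3.078×10⁵ s.
= 85.51 h.

T ≈ 85.5 h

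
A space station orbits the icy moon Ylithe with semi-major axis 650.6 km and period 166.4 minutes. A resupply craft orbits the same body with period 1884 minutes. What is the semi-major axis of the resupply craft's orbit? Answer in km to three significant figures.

Kepler's third law: a³ ∝ T², so a₂ = a₁ (T₂/T₁)^(2/3).
T₂/T₁ = 11.32, (T₂/T₁)^(2/3) = 5.042.
a₂ = 650.6 × 5.042 = 3280 km.

a₂ ≈ 3280 km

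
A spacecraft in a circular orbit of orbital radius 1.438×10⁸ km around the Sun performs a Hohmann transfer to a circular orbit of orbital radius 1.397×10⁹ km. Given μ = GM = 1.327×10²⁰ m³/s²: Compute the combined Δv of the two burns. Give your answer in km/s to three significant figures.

r₁ = 1.438×10⁸ km = 1.438×10¹¹ m.
r₂ = 1.397×10⁹ km = 1.397×10¹² m.
Transfer ellipse a_t = (r₁ + r₂)/2 = 7.704×10¹¹ m.
At r₁: circular v_c1 = √(μ/r₁) = 30380 m/s; transfer-perihelion v_p = √[μ(2/r₁ − 1/a_t)] = 40910 m/s.
Δv₁ = v_p − v_c1 = 10530 m/s.
At r₂: circular v_c2 = √(μ/r₂) = 9746 m/s; transfer-aphelion v_a = √[μ(2/r₂ − 1/a_t)] = 4211 m/s.
Δv₂ = v_c2 − v_a = 5536 m/s.
Total Δv = Δv₁ + Δv₂ = 16060 m/s = 16.06 km/s.

Δv_total ≈ 16.1 km/s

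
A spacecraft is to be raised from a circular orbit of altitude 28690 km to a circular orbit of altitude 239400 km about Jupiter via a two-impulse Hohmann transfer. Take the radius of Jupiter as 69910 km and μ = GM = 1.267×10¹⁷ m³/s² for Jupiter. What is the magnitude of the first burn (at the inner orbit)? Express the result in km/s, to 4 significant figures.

r₁ = 69910 + 28690 = 98600 km = 9.8600×10⁷ m.
r₂ = 69910 + 239400 = 309310 km = 3.0931×10⁸ m.
Transfer ellipse a_t = (r₁ + r₂)/2 = 2.040×10⁸ m.
At r₁: circular v_c1 = √(μ/r₁) = 35850 m/s; transfer-perijove v_p = √[μ(2/r₁ − 1/a_t)] = 44140 m/s.
Δv₁ = v_p − v_c1 = 8298 m/s.
= 8.298 km/s.

Δv ≈ 8.298 km/s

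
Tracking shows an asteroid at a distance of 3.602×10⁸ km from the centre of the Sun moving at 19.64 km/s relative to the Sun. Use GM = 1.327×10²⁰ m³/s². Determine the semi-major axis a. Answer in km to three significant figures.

r = 3.602×10¹¹ m.
Vis-viva rearranged: 1/a = 2/r − v²/μ = 5.552×10⁻¹² − 2.907×10⁻¹² = 2.646×10⁻¹² m⁻¹.
a = 3.780×10¹¹ m = 3.7797×10⁸ km.

a ≈ 3.78×10⁸ km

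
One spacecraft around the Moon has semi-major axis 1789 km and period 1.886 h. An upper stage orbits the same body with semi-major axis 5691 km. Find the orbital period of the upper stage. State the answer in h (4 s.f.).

Kepler's third law: T² ∝ a³, so T₂ = T₁ (a₂/a₁)^(3/2).
a₂/a₁ = 3.181, (a₂/a₁)^(3/2) = 5.674.
T₂ = 1.886 × 5.674 = 10.70 h.

T₂ ≈ 10.70 h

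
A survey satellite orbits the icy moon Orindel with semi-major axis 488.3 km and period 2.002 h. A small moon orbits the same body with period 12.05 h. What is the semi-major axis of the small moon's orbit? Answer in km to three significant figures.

Kepler's third law: a³ ∝ T², so a₂ = a₁ (T₂/T₁)^(2/3).
T₂/T₁ = 6.019, (T₂/T₁)^(2/3) = 3.309.
a₂ = 488.3 × 3.309 = 1616 km.

a₂ ≈ 1620 km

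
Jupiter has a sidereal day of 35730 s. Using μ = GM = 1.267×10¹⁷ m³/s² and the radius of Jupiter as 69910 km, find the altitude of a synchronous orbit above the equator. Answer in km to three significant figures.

h_sync ≈ 90100 km

A synchronous orbit has period T, so by Kepler's third law a = (μT²/4π²)^(1/3).
μT²/4π² = 1.267×10¹⁷ × (3.573×10⁴)² / 39.48 = 4.097×10²⁴ m³.
a = 1.600×10⁸ m = 1.6002×10⁵ km.
Altitude h = a − R = 1.6002×10⁵ − 69910 = 90105 km.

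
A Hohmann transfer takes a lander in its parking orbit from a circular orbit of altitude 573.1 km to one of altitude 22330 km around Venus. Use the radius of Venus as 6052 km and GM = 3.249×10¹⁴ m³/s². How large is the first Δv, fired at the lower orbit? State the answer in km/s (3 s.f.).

Δv ≈ 1.91 km/s

r₁ = 6052 + 573.1 = 6625.1 km = 6.6251×10⁶ m.
r₂ = 6052 + 22330 = 28382 km = 2.8382×10⁷ m.
Transfer ellipse a_t = (r₁ + r₂)/2 = 1.750×10⁷ m.
At r₁: circular v_c1 = √(μ/r₁) = 7003 m/s; transfer-periapsis v_p = √[μ(2/r₁ − 1/a_t)] = 8917 m/s.
Δv₁ = v_p − v_c1 = 1914 m/s.
= 1.914 km/s.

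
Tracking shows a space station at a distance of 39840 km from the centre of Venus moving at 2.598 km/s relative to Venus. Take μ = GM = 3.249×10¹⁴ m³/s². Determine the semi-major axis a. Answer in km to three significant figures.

a ≈ 34000 km

r = 3.984×10⁷ m.
Vis-viva rearranged: 1/a = 2/r − v²/μ = 5.020×10⁻⁸ − 2.077×10⁻⁸ = 2.943×10⁻⁸ m⁻¹.
a = 3.398×10⁷ m = 33983 km.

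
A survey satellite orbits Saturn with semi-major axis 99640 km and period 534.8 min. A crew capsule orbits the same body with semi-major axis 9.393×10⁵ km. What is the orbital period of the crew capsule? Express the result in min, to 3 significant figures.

T₂ ≈ 15500 min

Kepler's third law: T² ∝ a³, so T₂ = T₁ (a₂/a₁)^(3/2).
a₂/a₁ = 9.427, (a₂/a₁)^(3/2) = 28.94.
T₂ = 534.8 × 28.94 = 15480 min.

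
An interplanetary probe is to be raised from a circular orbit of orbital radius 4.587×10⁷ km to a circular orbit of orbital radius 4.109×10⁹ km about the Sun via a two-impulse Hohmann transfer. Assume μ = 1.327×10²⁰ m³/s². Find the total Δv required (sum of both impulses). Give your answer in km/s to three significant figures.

Δv_total ≈ 26.7 km/s

r₁ = 4.587×10⁷ km = 4.587×10¹⁰ m.
r₂ = 4.109×10⁹ km = 4.109×10¹² m.
Transfer ellipse a_t = (r₁ + r₂)/2 = 2.077×10¹² m.
At r₁: circular v_c1 = √(μ/r₁) = 53790 m/s; transfer-perihelion v_p = √[μ(2/r₁ − 1/a_t)] = 75640 m/s.
Δv₁ = v_p − v_c1 = 21860 m/s.
At r₂: circular v_c2 = √(μ/r₂) = 5683 m/s; transfer-aphelion v_a = √[μ(2/r₂ − 1/a_t)] = 844.4 m/s.
Δv₂ = v_c2 − v_a = 4838 m/s.
Total Δv = Δv₁ + Δv₂ = 26700 m/s = 26.70 km/s.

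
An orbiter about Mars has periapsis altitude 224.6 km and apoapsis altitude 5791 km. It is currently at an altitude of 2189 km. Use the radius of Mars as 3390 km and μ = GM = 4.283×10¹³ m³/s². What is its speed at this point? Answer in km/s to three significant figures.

v ≈ 2.94 km/s

r_p = 3390 + 224.6 = 3614.6 km = 3.6146×10⁶ m.
r_a = 3390 + 5791 = 9181.0 km = 9.1810×10⁶ m.
r = 3390 + 2189 = 5579.0 km = 5.579×10⁶ m.
Semi-major axis a = (r_p + r_a)/2 = 6397.8 km = 6.398×10⁶ m.
Vis-viva: v² = μ(2/r − 1/a) = 4.283×10¹³ × (3.585×10⁻⁷ − 1.563×10⁻⁷) = 8.660×10⁶ m²/s².
v = 2943 m/s = 2.943 km/s.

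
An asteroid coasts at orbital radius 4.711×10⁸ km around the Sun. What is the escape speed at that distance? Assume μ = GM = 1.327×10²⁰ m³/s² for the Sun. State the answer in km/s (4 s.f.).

v_esc ≈ 23.74 km/s

r = 4.711×10⁸ km = 4.711×10¹¹ m.
Escape speed v_esc = √(2μ/r) = √(2 × 1.327×10²⁰ / 4.711×10¹¹) = √(5.634×10⁸) = 23740 m/s.
= 23.74 km/s.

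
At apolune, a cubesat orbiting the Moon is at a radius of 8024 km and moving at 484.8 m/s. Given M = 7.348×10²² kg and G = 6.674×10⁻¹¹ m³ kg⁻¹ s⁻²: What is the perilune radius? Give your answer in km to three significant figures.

μ = GM = 6.674×10⁻¹¹ × 7.348×10²² = 4.904×10¹² m³/s².
r_a = 8.024×10⁶ m.
Specific energy ε = v²/2 − μ/r = -4.937×10⁵ J/kg, so a = −μ/(2ε) = 4.967×10⁶ m.
The apsides satisfy r_p + r_a = 2a, so the perilune radius is 2a − r_a = 1.910×10⁶ m = 1910.1 km.

perilune radius ≈ 1910 km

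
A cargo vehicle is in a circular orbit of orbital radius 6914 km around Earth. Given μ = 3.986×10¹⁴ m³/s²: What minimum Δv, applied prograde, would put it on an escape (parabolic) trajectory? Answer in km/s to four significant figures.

Δv ≈ 3.145 km/s

r = 6914 km = 6.914×10⁶ m.
Circular speed v_c = √(μ/r) = 7593 m/s.
Escape speed v_esc = √(2μ/r) = √2 × v_c = 10740 m/s.
Δv = v_esc − v_c = 3145 m/s = 3.145 km/s.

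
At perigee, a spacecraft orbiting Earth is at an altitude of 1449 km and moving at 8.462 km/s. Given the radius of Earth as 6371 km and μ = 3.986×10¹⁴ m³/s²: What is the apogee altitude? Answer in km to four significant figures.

apogee altitude ≈ 12090 km

r_p = 6371 + 1449 = 7820.0 km = 7.820×10⁶ m.
Specific energy ε = v²/2 − μ/r = -1.517×10⁷ J/kg, so a = −μ/(2ε) = 1.314×10⁷ m.
The apsides satisfy r_p + r_a = 2a, so the apogee radius is 2a − r_p = 1.846×10⁷ m = 18457 km.
Apogee altitude = 18457 − 6371 = 12086 km.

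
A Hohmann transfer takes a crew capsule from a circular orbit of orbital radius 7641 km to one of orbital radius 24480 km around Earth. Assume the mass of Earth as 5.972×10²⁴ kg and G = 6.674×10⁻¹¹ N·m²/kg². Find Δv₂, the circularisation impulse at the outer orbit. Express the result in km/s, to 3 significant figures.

Δv ≈ 1.25 km/s

μ = GM = 6.674×10⁻¹¹ × 5.972×10²⁴ = 3.986×10¹⁴ m³/s².
r₁ = 7641 km = 7.641×10⁶ m.
r₂ = 24480 km = 2.448×10⁷ m.
Transfer ellipse a_t = (r₁ + r₂)/2 = 1.606×10⁷ m.
At r₁: circular v_c1 = √(μ/r₁) = 7222 m/s; transfer-perigee v_p = √[μ(2/r₁ − 1/a_t)] = 8917 m/s.
At r₂: circular v_c2 = √(μ/r₂) = 4035 m/s; transfer-apogee v_a = √[μ(2/r₂ − 1/a_t)] = 2783 m/s.
Δv₂ = v_c2 − v_a = 1252 m/s.
= 1.252 km/s.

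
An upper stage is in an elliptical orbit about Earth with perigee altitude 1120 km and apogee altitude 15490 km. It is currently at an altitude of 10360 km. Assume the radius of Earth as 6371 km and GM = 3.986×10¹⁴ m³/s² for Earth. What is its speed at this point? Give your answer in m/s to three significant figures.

r_p = 6371 + 1120 = 7491.0 km = 7.4910×10⁶ m.
r_a = 6371 + 15490 = 21861 km = 2.1861×10⁷ m.
r = 6371 + 10360 = 16731 km = 1.673×10⁷ m.
Semi-major axis a = (r_p + r_a)/2 = 14676 km = 1.468×10⁷ m.
Vis-viva: v² = μ(2/r − 1/a) = 3.986×10¹⁴ × (1.195×10⁻⁷ − 6.814×10⁻⁸) = 2.049×10⁷ m²/s².
v = 4526 m/s.

v ≈ 4530 m/s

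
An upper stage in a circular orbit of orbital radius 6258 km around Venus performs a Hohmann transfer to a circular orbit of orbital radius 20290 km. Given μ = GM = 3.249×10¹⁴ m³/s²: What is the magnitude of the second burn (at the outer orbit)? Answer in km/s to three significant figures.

Δv ≈ 1.25 km/s

r₁ = 6258 km = 6.258×10⁶ m.
r₂ = 20290 km = 2.029×10⁷ m.
Transfer ellipse a_t = (r₁ + r₂)/2 = 1.327×10⁷ m.
At r₁: circular v_c1 = √(μ/r₁) = 7205 m/s; transfer-periapsis v_p = √[μ(2/r₁ − 1/a_t)] = 8908 m/s.
At r₂: circular v_c2 = √(μ/r₂) = 4002 m/s; transfer-apoapsis v_a = √[μ(2/r₂ − 1/a_t)] = 2748 m/s.
Δv₂ = v_c2 − v_a = 1254 m/s.
= 1.254 km/s.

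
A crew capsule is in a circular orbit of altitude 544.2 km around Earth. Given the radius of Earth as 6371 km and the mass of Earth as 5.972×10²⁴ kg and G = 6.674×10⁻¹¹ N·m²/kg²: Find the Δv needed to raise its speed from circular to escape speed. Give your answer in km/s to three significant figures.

μ = GM = 6.674×10⁻¹¹ × 5.972×10²⁴ = 3.986×10¹⁴ m³/s².
r = 6371 + 544.2 = 6915.2 km = 6.9152×10⁶ m.
Circular speed v_c = √(μ/r) = 7592 m/s.
Escape speed v_esc = √(2μ/r) = √2 × v_c = 10740 m/s.
Δv = v_esc − v_c = 3145 m/s = 3.145 km/s.

Δv ≈ 3.14 km/s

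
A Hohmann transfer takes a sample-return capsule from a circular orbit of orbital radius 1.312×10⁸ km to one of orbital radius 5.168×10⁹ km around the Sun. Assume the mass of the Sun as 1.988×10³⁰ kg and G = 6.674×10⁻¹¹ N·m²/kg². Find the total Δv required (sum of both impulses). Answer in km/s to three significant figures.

μ = GM = 6.674×10⁻¹¹ × 1.988×10³⁰ = 1.327×10²⁰ m³/s².
r₁ = 1.312×10⁸ km = 1.312×10¹¹ m.
r₂ = 5.168×10⁹ km = 5.168×10¹² m.
Transfer ellipse a_t = (r₁ + r₂)/2 = 2.650×10¹² m.
At r₁: circular v_c1 = √(μ/r₁) = 31800 m/s; transfer-perihelion v_p = √[μ(2/r₁ − 1/a_t)] = 44410 m/s.
Δv₁ = v_p − v_c1 = 12610 m/s.
At r₂: circular v_c2 = √(μ/r₂) = 5067 m/s; transfer-aphelion v_a = √[μ(2/r₂ − 1/a_t)] = 1128 m/s.
Δv₂ = v_c2 − v_a = 3939 m/s.
Total Δv = Δv₁ + Δv₂ = 16550 m/s = 16.55 km/s.

Δv_total ≈ 16.6 km/s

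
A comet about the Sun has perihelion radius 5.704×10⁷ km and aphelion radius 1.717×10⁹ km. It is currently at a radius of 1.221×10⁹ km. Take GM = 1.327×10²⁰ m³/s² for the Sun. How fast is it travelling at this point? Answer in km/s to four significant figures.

v ≈ 8.232 km/s

Semi-major axis a = (r_p + r_a)/2 = 8.8702×10⁸ km = 8.870×10¹¹ m.
Vis-viva: v² = μ(2/r − 1/a) = 1.327×10²⁰ × (1.638×10⁻¹² − 1.127×10⁻¹²) = 6.776×10⁷ m²/s².
v = 8232 m/s = 8.232 km/s.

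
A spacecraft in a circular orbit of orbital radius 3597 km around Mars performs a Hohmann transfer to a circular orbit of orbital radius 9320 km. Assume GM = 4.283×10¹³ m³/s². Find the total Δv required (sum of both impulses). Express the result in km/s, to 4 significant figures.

r₁ = 3597 km = 3.597×10⁶ m.
r₂ = 9320 km = 9.320×10⁶ m.
Transfer ellipse a_t = (r₁ + r₂)/2 = 6.458×10⁶ m.
At r₁: circular v_c1 = √(μ/r₁) = 3451 m/s; transfer-periapsis v_p = √[μ(2/r₁ − 1/a_t)] = 4145 m/s.
Δv₁ = v_p − v_c1 = 694.5 m/s.
At r₂: circular v_c2 = √(μ/r₂) = 2144 m/s; transfer-apoapsis v_a = √[μ(2/r₂ − 1/a_t)] = 1600 m/s.
Δv₂ = v_c2 − v_a = 543.9 m/s.
Total Δv = Δv₁ + Δv₂ = 1238 m/s = 1.238 km/s.

Δv_total ≈ 1.238 km/s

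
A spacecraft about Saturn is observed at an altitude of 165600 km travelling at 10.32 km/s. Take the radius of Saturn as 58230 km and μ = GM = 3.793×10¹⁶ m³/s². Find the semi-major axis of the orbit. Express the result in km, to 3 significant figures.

a ≈ 1.63×10⁵ km

r = 58230 + 165600 = 2.2383×10⁵ km = 2.238×10⁸ m.
Specific orbital energy ε = v²/2 − μ/r = (10320)²/2 − 3.793×10¹⁶/2.238×10⁸ = -1.162×10⁸ J/kg.
Since ε = −μ/(2a), a = −μ/(2ε) = 1.632×10⁸ m = 1.6320×10⁵ km.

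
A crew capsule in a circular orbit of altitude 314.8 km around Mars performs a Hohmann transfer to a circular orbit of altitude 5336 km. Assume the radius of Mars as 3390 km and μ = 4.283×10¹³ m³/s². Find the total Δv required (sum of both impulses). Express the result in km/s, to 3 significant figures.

r₁ = 3390 + 314.8 = 3704.8 km = 3.7048×10⁶ m.
r₂ = 3390 + 5336 = 8726.0 km = 8.7260×10⁶ m.
Transfer ellipse a_t = (r₁ + r₂)/2 = 6.215×10⁶ m.
At r₁: circular v_c1 = √(μ/r₁) = 3400 m/s; transfer-periapsis v_p = √[μ(2/r₁ − 1/a_t)] = 4029 m/s.
Δv₁ = v_p − v_c1 = 628.6 m/s.
At r₂: circular v_c2 = √(μ/r₂) = 2215 m/s; transfer-apoapsis v_a = √[μ(2/r₂ − 1/a_t)] = 1710 m/s.
Δv₂ = v_c2 − v_a = 505.0 m/s.
Total Δv = Δv₁ + Δv₂ = 1134 m/s = 1.134 km/s.

Δv_total ≈ 1.13 km/s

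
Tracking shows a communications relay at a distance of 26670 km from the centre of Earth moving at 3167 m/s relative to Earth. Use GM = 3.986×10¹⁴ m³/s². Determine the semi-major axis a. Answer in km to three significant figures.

a ≈ 20100 km

r = 2.667×10⁷ m.
Vis-viva rearranged: 1/a = 2/r − v²/μ = 7.499×10⁻⁸ − 2.516×10⁻⁸ = 4.983×10⁻⁸ m⁻¹.
a = 2.007×10⁷ m = 20069 km.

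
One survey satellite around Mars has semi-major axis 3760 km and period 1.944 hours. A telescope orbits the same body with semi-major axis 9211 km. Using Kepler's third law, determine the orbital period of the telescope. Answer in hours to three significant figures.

T₂ ≈ 7.45 hours

Kepler's third law: T² ∝ a³, so T₂ = T₁ (a₂/a₁)^(3/2).
a₂/a₁ = 2.450, (a₂/a₁)^(3/2) = 3.834.
T₂ = 1.944 × 3.834 = 7.454 hours.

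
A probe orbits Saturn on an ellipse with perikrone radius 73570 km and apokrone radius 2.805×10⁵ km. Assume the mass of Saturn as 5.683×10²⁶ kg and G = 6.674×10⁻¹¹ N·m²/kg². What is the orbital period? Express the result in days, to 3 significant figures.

T ≈ 0.88 days

μ = GM = 6.674×10⁻¹¹ × 5.683×10²⁶ = 3.793×10¹⁶ m³/s².
Semi-major axis a = (r_p + r_a)/2 = (73570 + 2.8050×10⁵)/2 = 1.7704×10⁵ km = 1.770×10⁸ m.
By Kepler's third law T = 2π√(a³/μ) = 2π × 1.210×10⁴ = 7.600×10⁴ s.
= 0.8796 days.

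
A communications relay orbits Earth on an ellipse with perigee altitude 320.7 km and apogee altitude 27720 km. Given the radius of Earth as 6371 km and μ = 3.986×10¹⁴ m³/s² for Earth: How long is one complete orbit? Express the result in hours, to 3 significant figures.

r_p = 6371 + 320.7 = 6691.7 km = 6.6917×10⁶ m.
r_a = 6371 + 27720 = 34091 km = 3.4091×10⁷ m.
Semi-major axis a = (r_p + r_a)/2 = (6691.7 + 34091)/2 = 20391 km = 2.039×10⁷ m.
By Kepler's third law T = 2π√(a³/μ) = 2π × 4.612×10³ = 2.898×10⁴ s.
= 8.050 hours.

T ≈ 8.05 hours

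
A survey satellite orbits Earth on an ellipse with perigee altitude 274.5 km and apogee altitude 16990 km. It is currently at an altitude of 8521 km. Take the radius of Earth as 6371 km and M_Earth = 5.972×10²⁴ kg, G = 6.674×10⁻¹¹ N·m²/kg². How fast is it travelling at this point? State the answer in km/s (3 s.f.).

v ≈ 5.19 km/s

μ = GM = 6.674×10⁻¹¹ × 5.972×10²⁴ = 3.986×10¹⁴ m³/s².
r_p = 6371 + 274.5 = 6645.5 km = 6.6455×10⁶ m.
r_a = 6371 + 16990 = 23361 km = 2.3361×10⁷ m.
r = 6371 + 8521 = 14892 km = 1.489×10⁷ m.
Semi-major axis a = (r_p + r_a)/2 = 15003 km = 1.500×10⁷ m.
Vis-viva: v² = μ(2/r − 1/a) = 3.986×10¹⁴ × (1.343×10⁻⁷ − 6.665×10⁻⁸) = 2.696×10⁷ m²/s².
v = 5193 m/s = 5.193 km/s.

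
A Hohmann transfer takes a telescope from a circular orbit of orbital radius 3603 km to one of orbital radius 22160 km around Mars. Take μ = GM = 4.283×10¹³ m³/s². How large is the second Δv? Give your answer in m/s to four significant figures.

r₁ = 3603 km = 3.603×10⁶ m.
r₂ = 22160 km = 2.216×10⁷ m.
Transfer ellipse a_t = (r₁ + r₂)/2 = 1.288×10⁷ m.
At r₁: circular v_c1 = √(μ/r₁) = 3448 m/s; transfer-periapsis v_p = √[μ(2/r₁ − 1/a_t)] = 4522 m/s.
At r₂: circular v_c2 = √(μ/r₂) = 1390 m/s; transfer-apoapsis v_a = √[μ(2/r₂ − 1/a_t)] = 735.3 m/s.
Δv₂ = v_c2 − v_a = 655.0 m/s.

Δv ≈ 655.0 m/s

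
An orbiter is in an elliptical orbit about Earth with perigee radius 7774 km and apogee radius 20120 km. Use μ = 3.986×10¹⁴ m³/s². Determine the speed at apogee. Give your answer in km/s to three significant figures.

v ≈ 3.32 km/s

Semi-major axis a = (r_p + r_a)/2 = 13947 km = 1.395×10⁷ m.
Vis-viva: v² = μ(2/r − 1/a) = 3.986×10¹⁴ × (9.940×10⁻⁸ − 7.170×10⁻⁸) = 1.104×10⁷ m²/s².
v = 3323 m/s = 3.323 km/s.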